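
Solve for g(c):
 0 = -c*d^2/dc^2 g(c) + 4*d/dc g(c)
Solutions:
 g(c) = C1 + C2*c^5


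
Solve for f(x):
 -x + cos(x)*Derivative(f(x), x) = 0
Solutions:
 f(x) = C1 + Integral(x/cos(x), x)


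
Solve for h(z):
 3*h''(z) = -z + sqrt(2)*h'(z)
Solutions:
 h(z) = C1 + C2*exp(sqrt(2)*z/3) + sqrt(2)*z^2/4 + 3*z/2


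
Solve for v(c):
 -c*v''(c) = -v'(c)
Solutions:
 v(c) = C1 + C2*c^2


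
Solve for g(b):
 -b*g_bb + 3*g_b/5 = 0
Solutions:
 g(b) = C1 + C2*b^(8/5)


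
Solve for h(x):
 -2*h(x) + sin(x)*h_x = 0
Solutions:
 h(x) = C1*(cos(x) - 1)/(cos(x) + 1)


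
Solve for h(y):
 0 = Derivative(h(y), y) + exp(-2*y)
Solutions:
 h(y) = C1 + exp(-2*y)/2


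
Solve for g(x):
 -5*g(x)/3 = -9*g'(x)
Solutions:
 g(x) = C1*exp(5*x/27)


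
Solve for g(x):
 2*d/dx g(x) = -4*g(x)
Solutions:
 g(x) = C1*exp(-2*x)


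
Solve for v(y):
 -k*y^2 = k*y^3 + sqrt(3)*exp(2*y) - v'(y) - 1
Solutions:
 v(y) = C1 + k*y^4/4 + k*y^3/3 - y + sqrt(3)*exp(2*y)/2


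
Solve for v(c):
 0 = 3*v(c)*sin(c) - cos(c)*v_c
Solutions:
 v(c) = C1/cos(c)^3


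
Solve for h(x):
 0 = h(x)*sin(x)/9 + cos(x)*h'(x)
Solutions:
 h(x) = C1*cos(x)^(1/9)


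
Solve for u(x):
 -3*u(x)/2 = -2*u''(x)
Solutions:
 u(x) = C1*exp(-sqrt(3)*x/2) + C2*exp(sqrt(3)*x/2)


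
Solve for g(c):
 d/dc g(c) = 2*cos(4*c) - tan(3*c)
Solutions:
 g(c) = C1 + log(cos(3*c))/3 + sin(4*c)/2


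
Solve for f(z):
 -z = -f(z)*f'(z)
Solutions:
 f(z) = -sqrt(C1 + z^2)
 f(z) = sqrt(C1 + z^2)


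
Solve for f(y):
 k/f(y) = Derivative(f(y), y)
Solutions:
 f(y) = -sqrt(C1 + 2*k*y)
 f(y) = sqrt(C1 + 2*k*y)


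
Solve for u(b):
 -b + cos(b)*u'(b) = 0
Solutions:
 u(b) = C1 + Integral(b/cos(b), b)


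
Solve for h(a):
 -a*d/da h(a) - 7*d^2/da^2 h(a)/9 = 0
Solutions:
 h(a) = C1 + C2*erf(3*sqrt(14)*a/14)


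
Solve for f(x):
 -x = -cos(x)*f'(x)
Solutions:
 f(x) = C1 + Integral(x/cos(x), x)


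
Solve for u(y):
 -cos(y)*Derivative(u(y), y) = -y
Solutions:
 u(y) = C1 + Integral(y/cos(y), y)


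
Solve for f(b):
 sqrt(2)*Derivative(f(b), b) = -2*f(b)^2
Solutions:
 f(b) = 1/(C1 + sqrt(2)*b)


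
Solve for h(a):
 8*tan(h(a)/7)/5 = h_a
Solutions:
 h(a) = -7*asin(C1*exp(8*a/35)) + 7*pi
 h(a) = 7*asin(C1*exp(8*a/35))


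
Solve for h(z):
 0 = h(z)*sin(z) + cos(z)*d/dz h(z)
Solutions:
 h(z) = C1*cos(z)


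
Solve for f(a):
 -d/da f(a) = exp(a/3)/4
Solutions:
 f(a) = C1 - 3*exp(a/3)/4


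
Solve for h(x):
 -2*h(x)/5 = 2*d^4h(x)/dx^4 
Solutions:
 h(x) = (C1*sin(sqrt(2)*5^(3/4)*x/10) + C2*cos(sqrt(2)*5^(3/4)*x/10))*exp(-sqrt(2)*5^(3/4)*x/10) + (C3*sin(sqrt(2)*5^(3/4)*x/10) + C4*cos(sqrt(2)*5^(3/4)*x/10))*exp(sqrt(2)*5^(3/4)*x/10)


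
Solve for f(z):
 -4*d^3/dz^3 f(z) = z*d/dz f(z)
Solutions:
 f(z) = C1 + Integral(C2*airyai(-2^(1/3)*z/2) + C3*airybi(-2^(1/3)*z/2), z)


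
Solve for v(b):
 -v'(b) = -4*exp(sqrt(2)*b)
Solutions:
 v(b) = C1 + 2*sqrt(2)*exp(sqrt(2)*b)


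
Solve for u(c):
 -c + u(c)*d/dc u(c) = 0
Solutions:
 u(c) = -sqrt(C1 + c^2)
 u(c) = sqrt(C1 + c^2)


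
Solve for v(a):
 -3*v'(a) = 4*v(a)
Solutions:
 v(a) = C1*exp(-4*a/3)


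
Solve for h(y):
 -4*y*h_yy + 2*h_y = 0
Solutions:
 h(y) = C1 + C2*y^(3/2)


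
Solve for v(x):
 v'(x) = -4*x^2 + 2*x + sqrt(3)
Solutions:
 v(x) = C1 - 4*x^3/3 + x^2 + sqrt(3)*x


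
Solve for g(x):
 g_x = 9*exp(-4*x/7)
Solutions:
 g(x) = C1 - 63*exp(-4*x/7)/4


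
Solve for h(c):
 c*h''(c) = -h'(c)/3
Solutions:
 h(c) = C1 + C2*c^(2/3)


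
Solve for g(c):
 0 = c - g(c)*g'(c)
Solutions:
 g(c) = -sqrt(C1 + c^2)
 g(c) = sqrt(C1 + c^2)


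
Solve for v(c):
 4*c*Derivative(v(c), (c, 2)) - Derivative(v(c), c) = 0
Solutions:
 v(c) = C1 + C2*c^(5/4)


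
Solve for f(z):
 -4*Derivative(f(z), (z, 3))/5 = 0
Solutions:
 f(z) = C1 + C2*z + C3*z^2


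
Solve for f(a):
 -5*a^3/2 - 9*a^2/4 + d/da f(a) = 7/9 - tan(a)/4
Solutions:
 f(a) = C1 + 5*a^4/8 + 3*a^3/4 + 7*a/9 + log(cos(a))/4


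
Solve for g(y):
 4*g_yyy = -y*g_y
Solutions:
 g(y) = C1 + Integral(C2*airyai(-2^(1/3)*y/2) + C3*airybi(-2^(1/3)*y/2), y)


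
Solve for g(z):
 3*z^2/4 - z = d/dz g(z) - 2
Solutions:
 g(z) = C1 + z^3/4 - z^2/2 + 2*z


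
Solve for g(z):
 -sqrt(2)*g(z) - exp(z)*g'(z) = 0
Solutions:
 g(z) = C1*exp(sqrt(2)*exp(-z))


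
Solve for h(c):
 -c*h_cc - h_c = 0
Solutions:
 h(c) = C1 + C2*log(c)


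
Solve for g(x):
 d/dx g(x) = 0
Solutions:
 g(x) = C1


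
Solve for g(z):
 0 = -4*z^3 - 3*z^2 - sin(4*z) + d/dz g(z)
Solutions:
 g(z) = C1 + z^4 + z^3 - cos(4*z)/4


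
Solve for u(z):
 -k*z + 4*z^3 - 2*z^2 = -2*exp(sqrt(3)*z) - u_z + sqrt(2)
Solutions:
 u(z) = C1 + k*z^2/2 - z^4 + 2*z^3/3 + sqrt(2)*z - 2*sqrt(3)*exp(sqrt(3)*z)/3


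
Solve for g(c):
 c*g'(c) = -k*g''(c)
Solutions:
 g(c) = C1 + C2*sqrt(k)*erf(sqrt(2)*c*sqrt(1/k)/2)


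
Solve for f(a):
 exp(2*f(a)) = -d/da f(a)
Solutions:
 f(a) = log(-sqrt(-1/(C1 - a))) - log(2)/2
 f(a) = log(-1/(C1 - a))/2 - log(2)/2


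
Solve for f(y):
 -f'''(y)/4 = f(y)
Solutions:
 f(y) = C3*exp(-2^(2/3)*y) + (C1*sin(2^(2/3)*sqrt(3)*y/2) + C2*cos(2^(2/3)*sqrt(3)*y/2))*exp(2^(2/3)*y/2)


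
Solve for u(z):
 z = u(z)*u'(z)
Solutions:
 u(z) = -sqrt(C1 + z^2)
 u(z) = sqrt(C1 + z^2)


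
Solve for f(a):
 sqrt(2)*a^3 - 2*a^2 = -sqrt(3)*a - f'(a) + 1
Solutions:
 f(a) = C1 - sqrt(2)*a^4/4 + 2*a^3/3 - sqrt(3)*a^2/2 + a


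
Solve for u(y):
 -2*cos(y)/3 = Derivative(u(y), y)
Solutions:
 u(y) = C1 - 2*sin(y)/3


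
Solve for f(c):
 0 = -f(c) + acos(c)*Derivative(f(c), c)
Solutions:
 f(c) = C1*exp(Integral(1/acos(c), c))


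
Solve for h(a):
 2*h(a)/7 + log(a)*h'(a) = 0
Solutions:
 h(a) = C1*exp(-2*li(a)/7)


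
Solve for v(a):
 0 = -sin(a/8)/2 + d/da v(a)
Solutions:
 v(a) = C1 - 4*cos(a/8)


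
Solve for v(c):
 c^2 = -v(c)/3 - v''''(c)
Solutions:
 v(c) = -3*c^2 + (C1*sin(sqrt(2)*3^(3/4)*c/6) + C2*cos(sqrt(2)*3^(3/4)*c/6))*exp(-sqrt(2)*3^(3/4)*c/6) + (C3*sin(sqrt(2)*3^(3/4)*c/6) + C4*cos(sqrt(2)*3^(3/4)*c/6))*exp(sqrt(2)*3^(3/4)*c/6)


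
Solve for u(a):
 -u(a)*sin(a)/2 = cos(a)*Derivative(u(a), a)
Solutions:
 u(a) = C1*sqrt(cos(a))


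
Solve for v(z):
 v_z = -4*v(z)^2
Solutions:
 v(z) = 1/(C1 + 4*z)


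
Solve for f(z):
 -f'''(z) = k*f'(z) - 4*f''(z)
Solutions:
 f(z) = C1 + C2*exp(z*(2 - sqrt(4 - k))) + C3*exp(z*(sqrt(4 - k) + 2))


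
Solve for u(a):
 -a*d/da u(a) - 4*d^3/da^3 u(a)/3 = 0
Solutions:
 u(a) = C1 + Integral(C2*airyai(-6^(1/3)*a/2) + C3*airybi(-6^(1/3)*a/2), a)


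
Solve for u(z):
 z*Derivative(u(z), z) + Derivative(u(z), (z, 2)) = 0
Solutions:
 u(z) = C1 + C2*erf(sqrt(2)*z/2)


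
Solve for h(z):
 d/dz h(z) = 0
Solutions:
 h(z) = C1


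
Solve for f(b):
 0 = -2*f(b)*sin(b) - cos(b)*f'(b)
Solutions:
 f(b) = C1*cos(b)^2


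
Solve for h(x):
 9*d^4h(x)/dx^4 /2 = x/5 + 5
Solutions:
 h(x) = C1 + C2*x + C3*x^2 + C4*x^3 + x^5/2700 + 5*x^4/108


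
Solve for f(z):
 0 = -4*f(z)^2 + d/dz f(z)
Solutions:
 f(z) = -1/(C1 + 4*z)


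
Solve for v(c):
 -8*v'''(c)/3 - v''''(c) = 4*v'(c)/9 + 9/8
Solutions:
 v(c) = C1 + C2*exp(c*(-16 + 32*2^(2/3)/(9*sqrt(593) + 337)^(1/3) + 2^(1/3)*(9*sqrt(593) + 337)^(1/3))/18)*sin(2^(1/3)*sqrt(3)*c*(-(9*sqrt(593) + 337)^(1/3) + 32*2^(1/3)/(9*sqrt(593) + 337)^(1/3))/18) + C3*exp(c*(-16 + 32*2^(2/3)/(9*sqrt(593) + 337)^(1/3) + 2^(1/3)*(9*sqrt(593) + 337)^(1/3))/18)*cos(2^(1/3)*sqrt(3)*c*(-(9*sqrt(593) + 337)^(1/3) + 32*2^(1/3)/(9*sqrt(593) + 337)^(1/3))/18) + C4*exp(-c*(32*2^(2/3)/(9*sqrt(593) + 337)^(1/3) + 8 + 2^(1/3)*(9*sqrt(593) + 337)^(1/3))/9) - 81*c/32


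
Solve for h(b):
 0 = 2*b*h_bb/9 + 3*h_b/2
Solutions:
 h(b) = C1 + C2/b^(23/4)


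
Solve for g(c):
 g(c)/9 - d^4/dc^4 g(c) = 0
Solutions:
 g(c) = C1*exp(-sqrt(3)*c/3) + C2*exp(sqrt(3)*c/3) + C3*sin(sqrt(3)*c/3) + C4*cos(sqrt(3)*c/3)


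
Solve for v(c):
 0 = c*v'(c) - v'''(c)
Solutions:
 v(c) = C1 + Integral(C2*airyai(c) + C3*airybi(c), c)


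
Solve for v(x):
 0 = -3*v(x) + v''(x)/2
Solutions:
 v(x) = C1*exp(-sqrt(6)*x) + C2*exp(sqrt(6)*x)


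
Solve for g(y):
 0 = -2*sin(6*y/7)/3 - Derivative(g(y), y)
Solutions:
 g(y) = C1 + 7*cos(6*y/7)/9


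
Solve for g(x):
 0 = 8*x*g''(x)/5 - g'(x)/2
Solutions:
 g(x) = C1 + C2*x^(21/16)


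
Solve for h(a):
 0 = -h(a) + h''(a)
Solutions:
 h(a) = C1*exp(-a) + C2*exp(a)


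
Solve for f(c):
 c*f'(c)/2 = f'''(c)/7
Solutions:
 f(c) = C1 + Integral(C2*airyai(2^(2/3)*7^(1/3)*c/2) + C3*airybi(2^(2/3)*7^(1/3)*c/2), c)


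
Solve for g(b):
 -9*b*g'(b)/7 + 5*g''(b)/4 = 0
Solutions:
 g(b) = C1 + C2*erfi(3*sqrt(70)*b/35)


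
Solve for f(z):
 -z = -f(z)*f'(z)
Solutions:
 f(z) = -sqrt(C1 + z^2)
 f(z) = sqrt(C1 + z^2)


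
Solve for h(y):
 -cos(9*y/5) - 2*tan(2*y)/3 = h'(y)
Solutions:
 h(y) = C1 + log(cos(2*y))/3 - 5*sin(9*y/5)/9


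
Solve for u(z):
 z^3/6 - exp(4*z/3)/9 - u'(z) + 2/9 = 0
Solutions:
 u(z) = C1 + z^4/24 + 2*z/9 - exp(4*z/3)/12


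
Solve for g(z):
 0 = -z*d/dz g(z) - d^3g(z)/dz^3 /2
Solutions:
 g(z) = C1 + Integral(C2*airyai(-2^(1/3)*z) + C3*airybi(-2^(1/3)*z), z)


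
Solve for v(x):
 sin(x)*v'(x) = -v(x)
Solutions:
 v(x) = C1*sqrt(cos(x) + 1)/sqrt(cos(x) - 1)


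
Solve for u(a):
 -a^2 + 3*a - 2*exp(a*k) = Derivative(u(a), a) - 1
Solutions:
 u(a) = C1 - a^3/3 + 3*a^2/2 + a - 2*exp(a*k)/k


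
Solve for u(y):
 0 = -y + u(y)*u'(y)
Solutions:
 u(y) = -sqrt(C1 + y^2)
 u(y) = sqrt(C1 + y^2)


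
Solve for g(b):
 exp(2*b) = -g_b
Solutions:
 g(b) = C1 - exp(2*b)/2


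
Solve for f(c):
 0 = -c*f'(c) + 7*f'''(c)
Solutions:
 f(c) = C1 + Integral(C2*airyai(7^(2/3)*c/7) + C3*airybi(7^(2/3)*c/7), c)


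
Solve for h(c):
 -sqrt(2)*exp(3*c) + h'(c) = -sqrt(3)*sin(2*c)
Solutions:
 h(c) = C1 + sqrt(2)*exp(3*c)/3 + sqrt(3)*cos(2*c)/2


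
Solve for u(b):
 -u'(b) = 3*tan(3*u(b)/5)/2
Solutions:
 u(b) = -5*asin(C1*exp(-9*b/10))/3 + 5*pi/3
 u(b) = 5*asin(C1*exp(-9*b/10))/3


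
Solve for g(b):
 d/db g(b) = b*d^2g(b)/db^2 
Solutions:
 g(b) = C1 + C2*b^2


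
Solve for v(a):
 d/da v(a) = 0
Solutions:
 v(a) = C1


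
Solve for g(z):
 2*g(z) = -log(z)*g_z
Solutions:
 g(z) = C1*exp(-2*li(z))


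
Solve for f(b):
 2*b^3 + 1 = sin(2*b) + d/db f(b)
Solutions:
 f(b) = C1 + b^4/2 + b + cos(2*b)/2


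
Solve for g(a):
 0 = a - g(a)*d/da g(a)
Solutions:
 g(a) = -sqrt(C1 + a^2)
 g(a) = sqrt(C1 + a^2)


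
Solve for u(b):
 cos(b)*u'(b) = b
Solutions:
 u(b) = C1 + Integral(b/cos(b), b)


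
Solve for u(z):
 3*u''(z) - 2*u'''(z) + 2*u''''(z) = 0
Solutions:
 u(z) = C1 + C2*z + (C3*sin(sqrt(5)*z/2) + C4*cos(sqrt(5)*z/2))*exp(z/2)


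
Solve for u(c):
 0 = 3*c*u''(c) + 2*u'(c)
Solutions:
 u(c) = C1 + C2*c^(1/3)


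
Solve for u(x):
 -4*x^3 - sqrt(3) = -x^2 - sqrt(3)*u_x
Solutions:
 u(x) = C1 + sqrt(3)*x^4/3 - sqrt(3)*x^3/9 + x


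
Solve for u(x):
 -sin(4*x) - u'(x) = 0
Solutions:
 u(x) = C1 + cos(4*x)/4


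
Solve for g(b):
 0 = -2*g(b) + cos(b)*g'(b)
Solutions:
 g(b) = C1*(sin(b) + 1)/(sin(b) - 1)


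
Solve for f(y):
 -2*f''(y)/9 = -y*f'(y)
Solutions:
 f(y) = C1 + C2*erfi(3*y/2)


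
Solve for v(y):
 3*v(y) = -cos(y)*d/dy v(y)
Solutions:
 v(y) = C1*(sin(y) - 1)^(3/2)/(sin(y) + 1)^(3/2)


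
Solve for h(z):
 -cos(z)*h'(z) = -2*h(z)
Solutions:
 h(z) = C1*(sin(z) + 1)/(sin(z) - 1)


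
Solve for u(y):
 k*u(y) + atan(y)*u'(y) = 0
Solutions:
 u(y) = C1*exp(-k*Integral(1/atan(y), y))


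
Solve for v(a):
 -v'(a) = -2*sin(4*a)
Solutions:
 v(a) = C1 - cos(4*a)/2


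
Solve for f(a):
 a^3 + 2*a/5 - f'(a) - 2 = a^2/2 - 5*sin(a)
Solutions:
 f(a) = C1 + a^4/4 - a^3/6 + a^2/5 - 2*a - 5*cos(a)


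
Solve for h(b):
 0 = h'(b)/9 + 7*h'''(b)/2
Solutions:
 h(b) = C1 + C2*sin(sqrt(14)*b/21) + C3*cos(sqrt(14)*b/21)


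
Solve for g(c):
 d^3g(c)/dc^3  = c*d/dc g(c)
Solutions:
 g(c) = C1 + Integral(C2*airyai(c) + C3*airybi(c), c)


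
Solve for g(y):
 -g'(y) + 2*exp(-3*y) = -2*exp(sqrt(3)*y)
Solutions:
 g(y) = C1 + 2*sqrt(3)*exp(sqrt(3)*y)/3 - 2*exp(-3*y)/3


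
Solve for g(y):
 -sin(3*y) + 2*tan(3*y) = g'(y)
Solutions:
 g(y) = C1 - 2*log(cos(3*y))/3 + cos(3*y)/3


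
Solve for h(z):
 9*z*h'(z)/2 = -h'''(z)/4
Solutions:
 h(z) = C1 + Integral(C2*airyai(-18^(1/3)*z) + C3*airybi(-18^(1/3)*z), z)


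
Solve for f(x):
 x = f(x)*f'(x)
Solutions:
 f(x) = -sqrt(C1 + x^2)
 f(x) = sqrt(C1 + x^2)


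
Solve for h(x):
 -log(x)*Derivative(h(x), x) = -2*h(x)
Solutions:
 h(x) = C1*exp(2*li(x))


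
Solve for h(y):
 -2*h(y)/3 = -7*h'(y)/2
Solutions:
 h(y) = C1*exp(4*y/21)


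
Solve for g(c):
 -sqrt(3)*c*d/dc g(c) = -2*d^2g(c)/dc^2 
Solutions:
 g(c) = C1 + C2*erfi(3^(1/4)*c/2)


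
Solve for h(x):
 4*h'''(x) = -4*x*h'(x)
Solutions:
 h(x) = C1 + Integral(C2*airyai(-x) + C3*airybi(-x), x)


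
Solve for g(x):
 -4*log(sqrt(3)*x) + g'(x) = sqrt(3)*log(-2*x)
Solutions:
 g(x) = C1 + x*(sqrt(3) + 4)*log(x) + x*(-4 - sqrt(3) + sqrt(3)*log(2) + 2*log(3) + sqrt(3)*I*pi)


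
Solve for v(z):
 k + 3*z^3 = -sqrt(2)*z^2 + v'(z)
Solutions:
 v(z) = C1 + k*z + 3*z^4/4 + sqrt(2)*z^3/3


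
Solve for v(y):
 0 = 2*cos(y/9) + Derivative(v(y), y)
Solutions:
 v(y) = C1 - 18*sin(y/9)


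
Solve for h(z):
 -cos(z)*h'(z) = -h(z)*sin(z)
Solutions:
 h(z) = C1/cos(z)


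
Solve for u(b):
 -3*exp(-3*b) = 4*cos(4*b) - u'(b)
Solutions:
 u(b) = C1 + sin(4*b) - exp(-3*b)


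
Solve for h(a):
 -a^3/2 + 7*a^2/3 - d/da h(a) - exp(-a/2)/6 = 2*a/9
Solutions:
 h(a) = C1 - a^4/8 + 7*a^3/9 - a^2/9 + exp(-a/2)/3


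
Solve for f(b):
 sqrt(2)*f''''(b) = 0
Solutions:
 f(b) = C1 + C2*b + C3*b^2 + C4*b^3


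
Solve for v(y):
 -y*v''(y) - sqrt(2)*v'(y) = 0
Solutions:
 v(y) = C1 + C2*y^(1 - sqrt(2))


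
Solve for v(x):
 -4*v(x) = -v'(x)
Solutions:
 v(x) = C1*exp(4*x)


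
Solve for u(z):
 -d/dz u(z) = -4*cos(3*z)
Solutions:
 u(z) = C1 + 4*sin(3*z)/3


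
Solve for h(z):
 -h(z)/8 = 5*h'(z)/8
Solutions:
 h(z) = C1*exp(-z/5)


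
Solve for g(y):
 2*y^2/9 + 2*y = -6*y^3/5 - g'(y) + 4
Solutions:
 g(y) = C1 - 3*y^4/10 - 2*y^3/27 - y^2 + 4*y


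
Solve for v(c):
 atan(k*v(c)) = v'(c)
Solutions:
 Integral(1/atan(_y*k), (_y, v(c))) = C1 + c


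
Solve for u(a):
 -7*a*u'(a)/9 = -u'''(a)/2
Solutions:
 u(a) = C1 + Integral(C2*airyai(42^(1/3)*a/3) + C3*airybi(42^(1/3)*a/3), a)


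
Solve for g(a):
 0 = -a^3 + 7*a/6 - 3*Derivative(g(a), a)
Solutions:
 g(a) = C1 - a^4/12 + 7*a^2/36


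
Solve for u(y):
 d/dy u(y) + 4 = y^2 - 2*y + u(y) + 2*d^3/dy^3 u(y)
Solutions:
 u(y) = C3*exp(-y) - y^2 + (C1*sin(y/2) + C2*cos(y/2))*exp(y/2) + 4


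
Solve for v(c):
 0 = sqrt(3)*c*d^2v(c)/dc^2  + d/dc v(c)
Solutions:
 v(c) = C1 + C2*c^(1 - sqrt(3)/3)


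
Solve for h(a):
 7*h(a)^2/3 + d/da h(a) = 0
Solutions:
 h(a) = 3/(C1 + 7*a)


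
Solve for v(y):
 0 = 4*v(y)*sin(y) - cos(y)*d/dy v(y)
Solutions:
 v(y) = C1/cos(y)^4


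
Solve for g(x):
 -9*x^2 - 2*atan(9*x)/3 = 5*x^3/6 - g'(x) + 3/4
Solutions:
 g(x) = C1 + 5*x^4/24 + 3*x^3 + 2*x*atan(9*x)/3 + 3*x/4 - log(81*x^2 + 1)/27


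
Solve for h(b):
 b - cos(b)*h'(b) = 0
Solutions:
 h(b) = C1 + Integral(b/cos(b), b)


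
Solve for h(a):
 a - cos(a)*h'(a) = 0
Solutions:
 h(a) = C1 + Integral(a/cos(a), a)


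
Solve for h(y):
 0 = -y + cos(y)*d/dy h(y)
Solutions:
 h(y) = C1 + Integral(y/cos(y), y)


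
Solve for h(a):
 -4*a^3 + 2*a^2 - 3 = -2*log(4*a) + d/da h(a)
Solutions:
 h(a) = C1 - a^4 + 2*a^3/3 + 2*a*log(a) - 5*a + a*log(16)


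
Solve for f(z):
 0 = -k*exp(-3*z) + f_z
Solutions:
 f(z) = C1 - k*exp(-3*z)/3


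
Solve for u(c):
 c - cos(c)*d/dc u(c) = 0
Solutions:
 u(c) = C1 + Integral(c/cos(c), c)


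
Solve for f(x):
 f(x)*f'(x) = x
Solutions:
 f(x) = -sqrt(C1 + x^2)
 f(x) = sqrt(C1 + x^2)


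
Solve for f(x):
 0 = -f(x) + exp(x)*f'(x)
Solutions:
 f(x) = C1*exp(-exp(-x))


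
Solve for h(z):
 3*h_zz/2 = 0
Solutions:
 h(z) = C1 + C2*z


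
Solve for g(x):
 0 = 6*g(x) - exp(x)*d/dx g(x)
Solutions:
 g(x) = C1*exp(-6*exp(-x))


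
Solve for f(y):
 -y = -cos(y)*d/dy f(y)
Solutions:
 f(y) = C1 + Integral(y/cos(y), y)


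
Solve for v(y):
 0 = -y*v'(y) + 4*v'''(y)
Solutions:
 v(y) = C1 + Integral(C2*airyai(2^(1/3)*y/2) + C3*airybi(2^(1/3)*y/2), y)


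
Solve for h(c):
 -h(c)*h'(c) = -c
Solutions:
 h(c) = -sqrt(C1 + c^2)
 h(c) = sqrt(C1 + c^2)


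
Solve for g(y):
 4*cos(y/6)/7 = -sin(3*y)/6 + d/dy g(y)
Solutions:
 g(y) = C1 + 24*sin(y/6)/7 - cos(3*y)/18


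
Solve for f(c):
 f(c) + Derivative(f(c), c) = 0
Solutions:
 f(c) = C1*exp(-c)


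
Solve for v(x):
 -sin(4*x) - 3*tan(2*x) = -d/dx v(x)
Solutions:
 v(x) = C1 - 3*log(cos(2*x))/2 - cos(4*x)/4


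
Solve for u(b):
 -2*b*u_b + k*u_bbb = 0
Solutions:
 u(b) = C1 + Integral(C2*airyai(2^(1/3)*b*(1/k)^(1/3)) + C3*airybi(2^(1/3)*b*(1/k)^(1/3)), b)


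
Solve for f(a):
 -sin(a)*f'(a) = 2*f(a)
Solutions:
 f(a) = C1*(cos(a) + 1)/(cos(a) - 1)


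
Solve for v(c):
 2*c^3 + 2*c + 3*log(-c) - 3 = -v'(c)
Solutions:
 v(c) = C1 - c^4/2 - c^2 - 3*c*log(-c) + 6*c


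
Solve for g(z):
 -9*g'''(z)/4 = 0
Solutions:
 g(z) = C1 + C2*z + C3*z^2


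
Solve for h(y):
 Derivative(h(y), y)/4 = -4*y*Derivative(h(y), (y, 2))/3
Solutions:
 h(y) = C1 + C2*y^(13/16)


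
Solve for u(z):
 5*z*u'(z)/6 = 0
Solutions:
 u(z) = C1


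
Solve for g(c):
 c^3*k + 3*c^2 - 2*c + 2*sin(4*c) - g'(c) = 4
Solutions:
 g(c) = C1 + c^4*k/4 + c^3 - c^2 - 4*c - cos(4*c)/2


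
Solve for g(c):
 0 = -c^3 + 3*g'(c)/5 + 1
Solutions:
 g(c) = C1 + 5*c^4/12 - 5*c/3


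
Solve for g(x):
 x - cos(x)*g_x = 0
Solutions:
 g(x) = C1 + Integral(x/cos(x), x)


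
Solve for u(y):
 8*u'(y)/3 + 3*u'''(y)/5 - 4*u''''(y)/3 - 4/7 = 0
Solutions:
 u(y) = C1 + C2*exp(y*(-(40*sqrt(40270) + 8027)^(1/3) - 9/(40*sqrt(40270) + 8027)^(1/3) + 6)/40)*sin(sqrt(3)*y*(-(40*sqrt(40270) + 8027)^(1/3) + 9/(40*sqrt(40270) + 8027)^(1/3))/40) + C3*exp(y*(-(40*sqrt(40270) + 8027)^(1/3) - 9/(40*sqrt(40270) + 8027)^(1/3) + 6)/40)*cos(sqrt(3)*y*(-(40*sqrt(40270) + 8027)^(1/3) + 9/(40*sqrt(40270) + 8027)^(1/3))/40) + C4*exp(y*(9/(40*sqrt(40270) + 8027)^(1/3) + 3 + (40*sqrt(40270) + 8027)^(1/3))/20) + 3*y/14


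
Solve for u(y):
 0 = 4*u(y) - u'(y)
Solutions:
 u(y) = C1*exp(4*y)


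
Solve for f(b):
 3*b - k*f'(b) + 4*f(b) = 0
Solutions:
 f(b) = C1*exp(4*b/k) - 3*b/4 - 3*k/16


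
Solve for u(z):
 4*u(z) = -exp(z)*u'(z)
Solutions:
 u(z) = C1*exp(4*exp(-z))


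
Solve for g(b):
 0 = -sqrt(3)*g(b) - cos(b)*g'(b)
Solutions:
 g(b) = C1*(sin(b) - 1)^(sqrt(3)/2)/(sin(b) + 1)^(sqrt(3)/2)


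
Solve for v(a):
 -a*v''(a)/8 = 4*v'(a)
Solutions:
 v(a) = C1 + C2/a^31


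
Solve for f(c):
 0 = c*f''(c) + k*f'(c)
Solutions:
 f(c) = C1 + c^(1 - re(k))*(C2*sin(log(c)*Abs(im(k))) + C3*cos(log(c)*im(k)))


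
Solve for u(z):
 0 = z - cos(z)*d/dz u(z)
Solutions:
 u(z) = C1 + Integral(z/cos(z), z)


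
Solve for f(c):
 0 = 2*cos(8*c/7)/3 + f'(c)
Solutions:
 f(c) = C1 - 7*sin(8*c/7)/12


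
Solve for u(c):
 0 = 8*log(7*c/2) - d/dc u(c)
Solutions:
 u(c) = C1 + 8*c*log(c) - 8*c + c*log(5764801/256)


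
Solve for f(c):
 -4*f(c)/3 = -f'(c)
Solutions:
 f(c) = C1*exp(4*c/3)


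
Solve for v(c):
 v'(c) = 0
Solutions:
 v(c) = C1


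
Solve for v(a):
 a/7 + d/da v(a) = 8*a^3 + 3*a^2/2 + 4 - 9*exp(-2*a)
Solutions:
 v(a) = C1 + 2*a^4 + a^3/2 - a^2/14 + 4*a + 9*exp(-2*a)/2


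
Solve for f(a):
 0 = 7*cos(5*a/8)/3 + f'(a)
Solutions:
 f(a) = C1 - 56*sin(5*a/8)/15


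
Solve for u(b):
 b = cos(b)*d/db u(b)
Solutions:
 u(b) = C1 + Integral(b/cos(b), b)


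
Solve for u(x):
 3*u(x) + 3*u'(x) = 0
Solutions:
 u(x) = C1*exp(-x)


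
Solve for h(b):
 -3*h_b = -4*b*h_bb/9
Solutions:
 h(b) = C1 + C2*b^(31/4)


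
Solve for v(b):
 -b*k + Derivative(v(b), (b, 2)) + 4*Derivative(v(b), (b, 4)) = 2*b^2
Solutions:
 v(b) = C1 + C2*b + C3*sin(b/2) + C4*cos(b/2) + b^4/6 + b^3*k/6 - 8*b^2


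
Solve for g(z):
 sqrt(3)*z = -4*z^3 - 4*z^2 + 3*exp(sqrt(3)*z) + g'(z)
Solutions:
 g(z) = C1 + z^4 + 4*z^3/3 + sqrt(3)*z^2/2 - sqrt(3)*exp(sqrt(3)*z)


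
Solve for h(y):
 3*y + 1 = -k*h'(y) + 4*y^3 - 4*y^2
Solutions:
 h(y) = C1 + y^4/k - 4*y^3/(3*k) - 3*y^2/(2*k) - y/k


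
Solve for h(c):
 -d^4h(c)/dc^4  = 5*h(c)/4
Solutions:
 h(c) = (C1*sin(5^(1/4)*c/2) + C2*cos(5^(1/4)*c/2))*exp(-5^(1/4)*c/2) + (C3*sin(5^(1/4)*c/2) + C4*cos(5^(1/4)*c/2))*exp(5^(1/4)*c/2)


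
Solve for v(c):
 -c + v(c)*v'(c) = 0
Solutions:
 v(c) = -sqrt(C1 + c^2)
 v(c) = sqrt(C1 + c^2)


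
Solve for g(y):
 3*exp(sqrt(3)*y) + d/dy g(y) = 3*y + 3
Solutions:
 g(y) = C1 + 3*y^2/2 + 3*y - sqrt(3)*exp(sqrt(3)*y)


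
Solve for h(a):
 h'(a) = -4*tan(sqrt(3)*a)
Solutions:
 h(a) = C1 + 4*sqrt(3)*log(cos(sqrt(3)*a))/3


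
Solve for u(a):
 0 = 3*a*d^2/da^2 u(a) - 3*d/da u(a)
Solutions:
 u(a) = C1 + C2*a^2


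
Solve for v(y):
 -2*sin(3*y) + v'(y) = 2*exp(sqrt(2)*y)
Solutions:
 v(y) = C1 + sqrt(2)*exp(sqrt(2)*y) - 2*cos(3*y)/3


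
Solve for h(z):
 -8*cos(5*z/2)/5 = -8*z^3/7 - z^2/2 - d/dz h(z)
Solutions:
 h(z) = C1 - 2*z^4/7 - z^3/6 + 16*sin(5*z/2)/25


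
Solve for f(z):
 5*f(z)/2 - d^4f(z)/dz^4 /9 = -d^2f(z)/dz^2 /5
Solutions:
 f(z) = C1*exp(-sqrt(30)*z*sqrt(3 + sqrt(259))/10) + C2*exp(sqrt(30)*z*sqrt(3 + sqrt(259))/10) + C3*sin(sqrt(30)*z*sqrt(-3 + sqrt(259))/10) + C4*cos(sqrt(30)*z*sqrt(-3 + sqrt(259))/10)


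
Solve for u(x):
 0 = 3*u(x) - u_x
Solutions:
 u(x) = C1*exp(3*x)


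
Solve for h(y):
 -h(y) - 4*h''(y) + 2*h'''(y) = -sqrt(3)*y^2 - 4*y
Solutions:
 h(y) = C1*exp(y*(-2^(1/3)*(3*sqrt(273) + 59)^(1/3) - 8*2^(2/3)/(3*sqrt(273) + 59)^(1/3) + 8)/12)*sin(2^(1/3)*sqrt(3)*y*(-(3*sqrt(273) + 59)^(1/3) + 8*2^(1/3)/(3*sqrt(273) + 59)^(1/3))/12) + C2*exp(y*(-2^(1/3)*(3*sqrt(273) + 59)^(1/3) - 8*2^(2/3)/(3*sqrt(273) + 59)^(1/3) + 8)/12)*cos(2^(1/3)*sqrt(3)*y*(-(3*sqrt(273) + 59)^(1/3) + 8*2^(1/3)/(3*sqrt(273) + 59)^(1/3))/12) + C3*exp(y*(8*2^(2/3)/(3*sqrt(273) + 59)^(1/3) + 4 + 2^(1/3)*(3*sqrt(273) + 59)^(1/3))/6) + sqrt(3)*y^2 + 4*y - 8*sqrt(3)


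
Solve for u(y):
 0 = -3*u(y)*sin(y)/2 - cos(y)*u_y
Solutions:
 u(y) = C1*cos(y)^(3/2)


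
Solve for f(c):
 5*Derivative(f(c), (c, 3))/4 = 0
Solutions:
 f(c) = C1 + C2*c + C3*c^2


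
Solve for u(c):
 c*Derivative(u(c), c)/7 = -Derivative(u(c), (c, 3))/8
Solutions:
 u(c) = C1 + Integral(C2*airyai(-2*7^(2/3)*c/7) + C3*airybi(-2*7^(2/3)*c/7), c)


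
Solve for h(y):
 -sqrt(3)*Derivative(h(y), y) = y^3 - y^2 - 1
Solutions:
 h(y) = C1 - sqrt(3)*y^4/12 + sqrt(3)*y^3/9 + sqrt(3)*y/3


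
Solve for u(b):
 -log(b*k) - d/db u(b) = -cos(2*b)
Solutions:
 u(b) = C1 - b*log(b*k) + b + sin(2*b)/2


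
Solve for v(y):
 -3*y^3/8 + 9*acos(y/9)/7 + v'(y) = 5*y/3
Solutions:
 v(y) = C1 + 3*y^4/32 + 5*y^2/6 - 9*y*acos(y/9)/7 + 9*sqrt(81 - y^2)/7


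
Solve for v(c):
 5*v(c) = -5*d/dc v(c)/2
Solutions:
 v(c) = C1*exp(-2*c)


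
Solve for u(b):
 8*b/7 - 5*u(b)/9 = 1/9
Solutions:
 u(b) = 72*b/35 - 1/5


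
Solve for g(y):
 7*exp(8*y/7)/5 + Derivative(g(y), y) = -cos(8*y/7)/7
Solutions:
 g(y) = C1 - 49*exp(8*y/7)/40 - sin(8*y/7)/8


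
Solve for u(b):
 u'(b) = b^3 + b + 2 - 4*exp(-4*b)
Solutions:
 u(b) = C1 + b^4/4 + b^2/2 + 2*b + exp(-4*b)


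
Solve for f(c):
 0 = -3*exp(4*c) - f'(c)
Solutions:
 f(c) = C1 - 3*exp(4*c)/4


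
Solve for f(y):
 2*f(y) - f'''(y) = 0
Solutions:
 f(y) = C3*exp(2^(1/3)*y) + (C1*sin(2^(1/3)*sqrt(3)*y/2) + C2*cos(2^(1/3)*sqrt(3)*y/2))*exp(-2^(1/3)*y/2)


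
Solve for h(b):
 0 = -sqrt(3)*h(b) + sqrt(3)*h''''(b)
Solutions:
 h(b) = C1*exp(-b) + C2*exp(b) + C3*sin(b) + C4*cos(b)


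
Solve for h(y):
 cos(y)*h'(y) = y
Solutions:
 h(y) = C1 + Integral(y/cos(y), y)


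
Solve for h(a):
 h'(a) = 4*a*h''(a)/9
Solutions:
 h(a) = C1 + C2*a^(13/4)


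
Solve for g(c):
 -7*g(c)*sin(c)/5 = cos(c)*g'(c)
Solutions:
 g(c) = C1*cos(c)^(7/5)


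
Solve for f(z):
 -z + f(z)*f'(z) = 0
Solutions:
 f(z) = -sqrt(C1 + z^2)
 f(z) = sqrt(C1 + z^2)


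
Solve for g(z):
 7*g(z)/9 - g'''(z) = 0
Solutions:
 g(z) = C3*exp(21^(1/3)*z/3) + (C1*sin(3^(5/6)*7^(1/3)*z/6) + C2*cos(3^(5/6)*7^(1/3)*z/6))*exp(-21^(1/3)*z/6)


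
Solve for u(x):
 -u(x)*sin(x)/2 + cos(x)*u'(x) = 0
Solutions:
 u(x) = C1/sqrt(cos(x))


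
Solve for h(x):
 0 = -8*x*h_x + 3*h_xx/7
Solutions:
 h(x) = C1 + C2*erfi(2*sqrt(21)*x/3)


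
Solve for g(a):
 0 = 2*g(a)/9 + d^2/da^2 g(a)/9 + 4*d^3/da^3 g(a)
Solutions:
 g(a) = C1*exp(a*(-2 + (108*sqrt(104982) + 34993)^(-1/3) + (108*sqrt(104982) + 34993)^(1/3))/216)*sin(sqrt(3)*a*(-(108*sqrt(104982) + 34993)^(1/3) + (108*sqrt(104982) + 34993)^(-1/3))/216) + C2*exp(a*(-2 + (108*sqrt(104982) + 34993)^(-1/3) + (108*sqrt(104982) + 34993)^(1/3))/216)*cos(sqrt(3)*a*(-(108*sqrt(104982) + 34993)^(1/3) + (108*sqrt(104982) + 34993)^(-1/3))/216) + C3*exp(-a*((108*sqrt(104982) + 34993)^(-1/3) + 1 + (108*sqrt(104982) + 34993)^(1/3))/108)


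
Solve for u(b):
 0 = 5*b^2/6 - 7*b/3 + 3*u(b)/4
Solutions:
 u(b) = 2*b*(14 - 5*b)/9


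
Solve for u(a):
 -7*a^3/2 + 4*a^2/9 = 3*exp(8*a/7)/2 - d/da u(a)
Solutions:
 u(a) = C1 + 7*a^4/8 - 4*a^3/27 + 21*exp(8*a/7)/16


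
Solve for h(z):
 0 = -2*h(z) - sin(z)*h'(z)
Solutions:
 h(z) = C1*(cos(z) + 1)/(cos(z) - 1)


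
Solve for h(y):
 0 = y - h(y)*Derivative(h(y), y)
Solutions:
 h(y) = -sqrt(C1 + y^2)
 h(y) = sqrt(C1 + y^2)


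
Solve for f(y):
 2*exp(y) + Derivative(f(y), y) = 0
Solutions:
 f(y) = C1 - 2*exp(y)


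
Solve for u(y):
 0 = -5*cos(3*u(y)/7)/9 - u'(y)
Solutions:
 5*y/9 - 7*log(sin(3*u(y)/7) - 1)/6 + 7*log(sin(3*u(y)/7) + 1)/6 = C1


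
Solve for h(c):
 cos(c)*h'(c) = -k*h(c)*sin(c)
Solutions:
 h(c) = C1*exp(k*log(cos(c)))


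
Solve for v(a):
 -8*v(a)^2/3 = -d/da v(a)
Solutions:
 v(a) = -3/(C1 + 8*a)


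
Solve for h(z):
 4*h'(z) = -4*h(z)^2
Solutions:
 h(z) = 1/(C1 + z)


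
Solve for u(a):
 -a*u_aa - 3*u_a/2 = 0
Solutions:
 u(a) = C1 + C2/sqrt(a)


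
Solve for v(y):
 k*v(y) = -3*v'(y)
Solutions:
 v(y) = C1*exp(-k*y/3)


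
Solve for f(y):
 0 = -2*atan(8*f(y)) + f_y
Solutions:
 Integral(1/atan(8*_y), (_y, f(y))) = C1 + 2*y


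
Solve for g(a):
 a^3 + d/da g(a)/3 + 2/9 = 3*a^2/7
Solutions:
 g(a) = C1 - 3*a^4/4 + 3*a^3/7 - 2*a/3


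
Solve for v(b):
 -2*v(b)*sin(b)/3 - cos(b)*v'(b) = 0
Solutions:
 v(b) = C1*cos(b)^(2/3)


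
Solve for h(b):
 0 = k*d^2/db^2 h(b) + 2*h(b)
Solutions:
 h(b) = C1*exp(-sqrt(2)*b*sqrt(-1/k)) + C2*exp(sqrt(2)*b*sqrt(-1/k))


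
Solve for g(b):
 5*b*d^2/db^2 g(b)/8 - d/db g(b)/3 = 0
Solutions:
 g(b) = C1 + C2*b^(23/15)


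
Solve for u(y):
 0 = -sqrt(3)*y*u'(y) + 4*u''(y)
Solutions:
 u(y) = C1 + C2*erfi(sqrt(2)*3^(1/4)*y/4)


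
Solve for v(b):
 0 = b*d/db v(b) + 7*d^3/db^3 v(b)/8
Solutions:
 v(b) = C1 + Integral(C2*airyai(-2*7^(2/3)*b/7) + C3*airybi(-2*7^(2/3)*b/7), b)


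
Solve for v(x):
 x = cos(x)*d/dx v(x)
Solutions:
 v(x) = C1 + Integral(x/cos(x), x)


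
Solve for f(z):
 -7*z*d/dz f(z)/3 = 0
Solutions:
 f(z) = C1


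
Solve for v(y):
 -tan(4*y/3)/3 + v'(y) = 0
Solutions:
 v(y) = C1 - log(cos(4*y/3))/4


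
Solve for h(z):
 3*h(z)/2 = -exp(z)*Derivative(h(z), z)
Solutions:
 h(z) = C1*exp(3*exp(-z)/2)


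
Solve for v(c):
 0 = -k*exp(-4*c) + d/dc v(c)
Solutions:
 v(c) = C1 - k*exp(-4*c)/4


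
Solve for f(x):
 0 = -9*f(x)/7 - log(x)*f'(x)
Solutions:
 f(x) = C1*exp(-9*li(x)/7)


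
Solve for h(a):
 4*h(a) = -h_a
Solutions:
 h(a) = C1*exp(-4*a)


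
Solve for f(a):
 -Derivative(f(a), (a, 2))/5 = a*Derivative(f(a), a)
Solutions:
 f(a) = C1 + C2*erf(sqrt(10)*a/2)


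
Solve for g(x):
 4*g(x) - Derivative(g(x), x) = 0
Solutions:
 g(x) = C1*exp(4*x)


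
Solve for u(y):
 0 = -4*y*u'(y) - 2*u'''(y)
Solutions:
 u(y) = C1 + Integral(C2*airyai(-2^(1/3)*y) + C3*airybi(-2^(1/3)*y), y)


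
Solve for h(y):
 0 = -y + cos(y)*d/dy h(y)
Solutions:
 h(y) = C1 + Integral(y/cos(y), y)


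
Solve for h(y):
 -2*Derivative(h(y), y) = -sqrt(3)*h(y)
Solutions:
 h(y) = C1*exp(sqrt(3)*y/2)


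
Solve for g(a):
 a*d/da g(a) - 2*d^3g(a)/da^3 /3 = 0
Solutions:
 g(a) = C1 + Integral(C2*airyai(2^(2/3)*3^(1/3)*a/2) + C3*airybi(2^(2/3)*3^(1/3)*a/2), a)


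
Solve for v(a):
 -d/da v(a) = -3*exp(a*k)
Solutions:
 v(a) = C1 + 3*exp(a*k)/k


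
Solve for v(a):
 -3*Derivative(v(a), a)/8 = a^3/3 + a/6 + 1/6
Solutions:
 v(a) = C1 - 2*a^4/9 - 2*a^2/9 - 4*a/9


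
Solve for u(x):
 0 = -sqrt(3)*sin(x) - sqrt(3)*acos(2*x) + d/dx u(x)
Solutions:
 u(x) = C1 + sqrt(3)*(x*acos(2*x) - sqrt(1 - 4*x^2)/2) - sqrt(3)*cos(x)


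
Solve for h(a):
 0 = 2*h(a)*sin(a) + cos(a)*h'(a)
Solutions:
 h(a) = C1*cos(a)^2


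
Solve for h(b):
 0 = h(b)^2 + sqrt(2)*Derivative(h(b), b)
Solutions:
 h(b) = 2/(C1 + sqrt(2)*b)


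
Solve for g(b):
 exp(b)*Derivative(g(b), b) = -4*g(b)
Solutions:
 g(b) = C1*exp(4*exp(-b))


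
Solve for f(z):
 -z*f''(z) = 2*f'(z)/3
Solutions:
 f(z) = C1 + C2*z^(1/3)


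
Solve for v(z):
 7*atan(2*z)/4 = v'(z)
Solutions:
 v(z) = C1 + 7*z*atan(2*z)/4 - 7*log(4*z^2 + 1)/16


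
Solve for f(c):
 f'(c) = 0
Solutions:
 f(c) = C1


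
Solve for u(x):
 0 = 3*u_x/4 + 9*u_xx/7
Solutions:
 u(x) = C1 + C2*exp(-7*x/12)


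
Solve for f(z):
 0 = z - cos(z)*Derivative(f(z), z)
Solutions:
 f(z) = C1 + Integral(z/cos(z), z)


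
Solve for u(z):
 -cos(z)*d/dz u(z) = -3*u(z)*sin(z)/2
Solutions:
 u(z) = C1/cos(z)^(3/2)


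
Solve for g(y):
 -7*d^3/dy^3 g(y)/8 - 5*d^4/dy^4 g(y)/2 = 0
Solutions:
 g(y) = C1 + C2*y + C3*y^2 + C4*exp(-7*y/20)


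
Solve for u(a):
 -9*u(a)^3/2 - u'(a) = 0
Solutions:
 u(a) = -sqrt(-1/(C1 - 9*a))
 u(a) = sqrt(-1/(C1 - 9*a))


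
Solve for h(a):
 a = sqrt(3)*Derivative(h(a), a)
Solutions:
 h(a) = C1 + sqrt(3)*a^2/6


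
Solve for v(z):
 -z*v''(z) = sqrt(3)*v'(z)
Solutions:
 v(z) = C1 + C2*z^(1 - sqrt(3))


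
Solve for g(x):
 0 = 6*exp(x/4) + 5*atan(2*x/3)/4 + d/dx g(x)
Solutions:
 g(x) = C1 - 5*x*atan(2*x/3)/4 - 24*exp(x/4) + 15*log(4*x^2 + 9)/16


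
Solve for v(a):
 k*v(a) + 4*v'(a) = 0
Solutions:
 v(a) = C1*exp(-a*k/4)


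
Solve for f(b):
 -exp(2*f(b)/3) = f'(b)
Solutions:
 f(b) = 3*log(-sqrt(-1/(C1 - b))) - 3*log(2) + 3*log(6)/2
 f(b) = 3*log(-1/(C1 - b))/2 - 3*log(2) + 3*log(6)/2


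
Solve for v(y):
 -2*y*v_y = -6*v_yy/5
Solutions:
 v(y) = C1 + C2*erfi(sqrt(30)*y/6)


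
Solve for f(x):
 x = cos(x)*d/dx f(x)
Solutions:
 f(x) = C1 + Integral(x/cos(x), x)


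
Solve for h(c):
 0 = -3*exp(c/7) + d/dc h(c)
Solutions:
 h(c) = C1 + 21*exp(c/7)


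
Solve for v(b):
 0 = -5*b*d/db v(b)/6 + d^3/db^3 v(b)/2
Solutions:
 v(b) = C1 + Integral(C2*airyai(3^(2/3)*5^(1/3)*b/3) + C3*airybi(3^(2/3)*5^(1/3)*b/3), b)


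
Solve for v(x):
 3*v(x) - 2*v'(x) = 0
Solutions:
 v(x) = C1*exp(3*x/2)


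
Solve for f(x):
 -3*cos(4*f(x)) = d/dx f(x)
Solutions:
 f(x) = -asin((C1 + exp(24*x))/(C1 - exp(24*x)))/4 + pi/4
 f(x) = asin((C1 + exp(24*x))/(C1 - exp(24*x)))/4


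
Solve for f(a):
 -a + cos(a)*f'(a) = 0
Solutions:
 f(a) = C1 + Integral(a/cos(a), a)


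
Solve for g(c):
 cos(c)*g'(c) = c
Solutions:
 g(c) = C1 + Integral(c/cos(c), c)


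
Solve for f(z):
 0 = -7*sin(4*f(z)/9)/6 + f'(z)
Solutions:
 -7*z/6 + 9*log(cos(4*f(z)/9) - 1)/8 - 9*log(cos(4*f(z)/9) + 1)/8 = C1


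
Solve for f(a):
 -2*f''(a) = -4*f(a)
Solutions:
 f(a) = C1*exp(-sqrt(2)*a) + C2*exp(sqrt(2)*a)


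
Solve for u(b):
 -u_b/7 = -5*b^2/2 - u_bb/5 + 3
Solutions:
 u(b) = C1 + C2*exp(5*b/7) + 35*b^3/6 + 49*b^2/2 + 238*b/5


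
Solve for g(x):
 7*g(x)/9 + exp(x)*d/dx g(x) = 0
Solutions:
 g(x) = C1*exp(7*exp(-x)/9)


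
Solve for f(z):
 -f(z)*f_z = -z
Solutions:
 f(z) = -sqrt(C1 + z^2)
 f(z) = sqrt(C1 + z^2)


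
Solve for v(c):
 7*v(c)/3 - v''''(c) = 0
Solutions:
 v(c) = C1*exp(-3^(3/4)*7^(1/4)*c/3) + C2*exp(3^(3/4)*7^(1/4)*c/3) + C3*sin(3^(3/4)*7^(1/4)*c/3) + C4*cos(3^(3/4)*7^(1/4)*c/3)


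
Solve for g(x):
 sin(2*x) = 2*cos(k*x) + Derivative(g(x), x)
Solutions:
 g(x) = C1 - cos(2*x)/2 - 2*sin(k*x)/k


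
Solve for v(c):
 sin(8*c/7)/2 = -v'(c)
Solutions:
 v(c) = C1 + 7*cos(8*c/7)/16


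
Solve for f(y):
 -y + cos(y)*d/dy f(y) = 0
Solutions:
 f(y) = C1 + Integral(y/cos(y), y)


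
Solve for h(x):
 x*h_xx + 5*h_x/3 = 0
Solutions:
 h(x) = C1 + C2/x^(2/3)


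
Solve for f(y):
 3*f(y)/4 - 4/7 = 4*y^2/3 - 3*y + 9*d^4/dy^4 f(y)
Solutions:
 f(y) = C1*exp(-sqrt(2)*3^(3/4)*y/6) + C2*exp(sqrt(2)*3^(3/4)*y/6) + C3*sin(sqrt(2)*3^(3/4)*y/6) + C4*cos(sqrt(2)*3^(3/4)*y/6) + 16*y^2/9 - 4*y + 16/21


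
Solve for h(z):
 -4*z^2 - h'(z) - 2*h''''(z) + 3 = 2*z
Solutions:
 h(z) = C1 + C4*exp(-2^(2/3)*z/2) - 4*z^3/3 - z^2 + 3*z + (C2*sin(2^(2/3)*sqrt(3)*z/4) + C3*cos(2^(2/3)*sqrt(3)*z/4))*exp(2^(2/3)*z/4)


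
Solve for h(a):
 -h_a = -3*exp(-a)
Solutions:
 h(a) = C1 - 3*exp(-a)


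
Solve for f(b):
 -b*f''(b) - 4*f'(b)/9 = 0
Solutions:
 f(b) = C1 + C2*b^(5/9)


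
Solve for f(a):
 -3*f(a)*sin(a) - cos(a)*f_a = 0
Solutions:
 f(a) = C1*cos(a)^3


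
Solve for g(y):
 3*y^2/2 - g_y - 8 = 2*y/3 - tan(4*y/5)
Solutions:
 g(y) = C1 + y^3/2 - y^2/3 - 8*y - 5*log(cos(4*y/5))/4


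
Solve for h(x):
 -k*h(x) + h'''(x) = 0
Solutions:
 h(x) = C1*exp(k^(1/3)*x) + C2*exp(k^(1/3)*x*(-1 + sqrt(3)*I)/2) + C3*exp(-k^(1/3)*x*(1 + sqrt(3)*I)/2)


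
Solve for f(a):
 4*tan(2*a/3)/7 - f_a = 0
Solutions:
 f(a) = C1 - 6*log(cos(2*a/3))/7


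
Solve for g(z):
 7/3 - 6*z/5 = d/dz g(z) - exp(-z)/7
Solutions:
 g(z) = C1 - 3*z^2/5 + 7*z/3 - exp(-z)/7


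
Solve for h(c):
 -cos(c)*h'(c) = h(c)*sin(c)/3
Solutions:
 h(c) = C1*cos(c)^(1/3)


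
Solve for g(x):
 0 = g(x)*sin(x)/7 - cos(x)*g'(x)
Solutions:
 g(x) = C1/cos(x)^(1/7)


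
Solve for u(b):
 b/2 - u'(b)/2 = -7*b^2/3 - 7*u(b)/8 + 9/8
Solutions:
 u(b) = C1*exp(7*b/4) - 8*b^2/3 - 76*b/21 - 115/147


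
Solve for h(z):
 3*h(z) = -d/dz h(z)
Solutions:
 h(z) = C1*exp(-3*z)


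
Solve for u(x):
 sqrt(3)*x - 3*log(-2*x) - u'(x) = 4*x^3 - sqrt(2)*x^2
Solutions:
 u(x) = C1 - x^4 + sqrt(2)*x^3/3 + sqrt(3)*x^2/2 - 3*x*log(-x) + 3*x*(1 - log(2))


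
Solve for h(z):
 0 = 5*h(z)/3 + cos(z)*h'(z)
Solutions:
 h(z) = C1*(sin(z) - 1)^(5/6)/(sin(z) + 1)^(5/6)


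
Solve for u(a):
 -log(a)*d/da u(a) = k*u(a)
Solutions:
 u(a) = C1*exp(-k*li(a))


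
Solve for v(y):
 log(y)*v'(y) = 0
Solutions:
 v(y) = C1


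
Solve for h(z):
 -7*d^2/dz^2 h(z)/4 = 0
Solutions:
 h(z) = C1 + C2*z


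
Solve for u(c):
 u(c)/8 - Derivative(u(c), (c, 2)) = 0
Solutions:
 u(c) = C1*exp(-sqrt(2)*c/4) + C2*exp(sqrt(2)*c/4)


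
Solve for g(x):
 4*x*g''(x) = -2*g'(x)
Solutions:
 g(x) = C1 + C2*sqrt(x)


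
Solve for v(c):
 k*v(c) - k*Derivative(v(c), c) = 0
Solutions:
 v(c) = C1*exp(c)


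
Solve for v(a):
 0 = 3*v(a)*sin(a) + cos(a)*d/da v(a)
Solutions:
 v(a) = C1*cos(a)^3


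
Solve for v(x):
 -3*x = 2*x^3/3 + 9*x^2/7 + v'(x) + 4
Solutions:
 v(x) = C1 - x^4/6 - 3*x^3/7 - 3*x^2/2 - 4*x


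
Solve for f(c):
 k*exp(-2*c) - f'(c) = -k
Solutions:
 f(c) = C1 + c*k - k*exp(-2*c)/2


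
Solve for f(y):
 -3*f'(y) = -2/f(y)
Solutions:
 f(y) = -sqrt(C1 + 12*y)/3
 f(y) = sqrt(C1 + 12*y)/3


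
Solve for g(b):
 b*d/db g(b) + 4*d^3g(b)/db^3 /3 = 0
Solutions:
 g(b) = C1 + Integral(C2*airyai(-6^(1/3)*b/2) + C3*airybi(-6^(1/3)*b/2), b)


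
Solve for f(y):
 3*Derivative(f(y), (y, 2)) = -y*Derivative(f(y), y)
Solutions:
 f(y) = C1 + C2*erf(sqrt(6)*y/6)


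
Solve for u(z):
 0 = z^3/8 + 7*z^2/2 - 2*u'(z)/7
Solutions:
 u(z) = C1 + 7*z^4/64 + 49*z^3/12


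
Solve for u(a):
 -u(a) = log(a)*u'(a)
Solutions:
 u(a) = C1*exp(-li(a))


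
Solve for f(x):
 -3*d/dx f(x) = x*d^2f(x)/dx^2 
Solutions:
 f(x) = C1 + C2/x^2


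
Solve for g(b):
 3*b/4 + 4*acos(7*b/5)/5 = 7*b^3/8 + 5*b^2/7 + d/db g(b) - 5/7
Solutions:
 g(b) = C1 - 7*b^4/32 - 5*b^3/21 + 3*b^2/8 + 4*b*acos(7*b/5)/5 + 5*b/7 - 4*sqrt(25 - 49*b^2)/35


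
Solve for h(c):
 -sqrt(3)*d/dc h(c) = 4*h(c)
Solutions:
 h(c) = C1*exp(-4*sqrt(3)*c/3)


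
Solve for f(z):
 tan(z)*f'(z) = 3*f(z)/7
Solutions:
 f(z) = C1*sin(z)^(3/7)


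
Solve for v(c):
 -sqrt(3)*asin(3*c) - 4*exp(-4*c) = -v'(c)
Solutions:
 v(c) = C1 + sqrt(3)*c*asin(3*c) + sqrt(3)*sqrt(1 - 9*c^2)/3 - exp(-4*c)


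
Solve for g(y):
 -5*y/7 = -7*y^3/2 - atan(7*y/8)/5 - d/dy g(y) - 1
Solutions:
 g(y) = C1 - 7*y^4/8 + 5*y^2/14 - y*atan(7*y/8)/5 - y + 4*log(49*y^2 + 64)/35


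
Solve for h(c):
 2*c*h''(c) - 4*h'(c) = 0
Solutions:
 h(c) = C1 + C2*c^3


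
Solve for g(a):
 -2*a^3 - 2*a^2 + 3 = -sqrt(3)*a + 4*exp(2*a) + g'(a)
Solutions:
 g(a) = C1 - a^4/2 - 2*a^3/3 + sqrt(3)*a^2/2 + 3*a - 2*exp(2*a)


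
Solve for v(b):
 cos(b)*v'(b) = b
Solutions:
 v(b) = C1 + Integral(b/cos(b), b)


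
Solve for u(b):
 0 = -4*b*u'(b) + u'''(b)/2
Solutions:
 u(b) = C1 + Integral(C2*airyai(2*b) + C3*airybi(2*b), b)


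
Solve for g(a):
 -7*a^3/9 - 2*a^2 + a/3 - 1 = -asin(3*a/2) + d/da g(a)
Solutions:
 g(a) = C1 - 7*a^4/36 - 2*a^3/3 + a^2/6 + a*asin(3*a/2) - a + sqrt(4 - 9*a^2)/3


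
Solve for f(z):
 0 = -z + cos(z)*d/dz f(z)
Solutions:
 f(z) = C1 + Integral(z/cos(z), z)


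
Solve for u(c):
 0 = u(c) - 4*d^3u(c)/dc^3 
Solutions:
 u(c) = C3*exp(2^(1/3)*c/2) + (C1*sin(2^(1/3)*sqrt(3)*c/4) + C2*cos(2^(1/3)*sqrt(3)*c/4))*exp(-2^(1/3)*c/4)


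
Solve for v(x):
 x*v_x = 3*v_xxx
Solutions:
 v(x) = C1 + Integral(C2*airyai(3^(2/3)*x/3) + C3*airybi(3^(2/3)*x/3), x)


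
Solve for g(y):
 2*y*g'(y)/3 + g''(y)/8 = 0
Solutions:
 g(y) = C1 + C2*erf(2*sqrt(6)*y/3)


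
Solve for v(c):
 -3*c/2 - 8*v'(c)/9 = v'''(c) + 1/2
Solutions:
 v(c) = C1 + C2*sin(2*sqrt(2)*c/3) + C3*cos(2*sqrt(2)*c/3) - 27*c^2/32 - 9*c/16


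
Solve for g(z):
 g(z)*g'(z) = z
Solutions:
 g(z) = -sqrt(C1 + z^2)
 g(z) = sqrt(C1 + z^2)


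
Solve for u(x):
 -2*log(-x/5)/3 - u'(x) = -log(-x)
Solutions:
 u(x) = C1 + x*log(-x)/3 + x*(-1 + 2*log(5))/3


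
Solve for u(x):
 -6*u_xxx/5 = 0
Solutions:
 u(x) = C1 + C2*x + C3*x^2


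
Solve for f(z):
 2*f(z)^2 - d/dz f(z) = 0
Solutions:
 f(z) = -1/(C1 + 2*z)


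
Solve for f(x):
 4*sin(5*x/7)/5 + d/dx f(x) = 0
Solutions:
 f(x) = C1 + 28*cos(5*x/7)/25


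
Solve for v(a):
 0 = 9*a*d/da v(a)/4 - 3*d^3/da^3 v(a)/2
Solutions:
 v(a) = C1 + Integral(C2*airyai(2^(2/3)*3^(1/3)*a/2) + C3*airybi(2^(2/3)*3^(1/3)*a/2), a)


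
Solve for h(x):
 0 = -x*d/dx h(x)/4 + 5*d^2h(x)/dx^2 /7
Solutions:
 h(x) = C1 + C2*erfi(sqrt(70)*x/20)
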